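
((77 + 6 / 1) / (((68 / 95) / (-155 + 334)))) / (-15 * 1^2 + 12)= -1411415 / 204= -6918.70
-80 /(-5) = 16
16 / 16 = 1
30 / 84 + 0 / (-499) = 5 / 14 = 0.36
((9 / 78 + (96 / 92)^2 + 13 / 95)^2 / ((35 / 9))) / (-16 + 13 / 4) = -9211529191107 / 253958191088875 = -0.04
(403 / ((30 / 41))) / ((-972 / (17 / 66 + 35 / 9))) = -13565383 / 5773680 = -2.35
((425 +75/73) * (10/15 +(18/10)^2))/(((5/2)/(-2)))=-1457968/1095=-1331.48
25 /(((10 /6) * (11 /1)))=15 /11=1.36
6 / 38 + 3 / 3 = 22 / 19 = 1.16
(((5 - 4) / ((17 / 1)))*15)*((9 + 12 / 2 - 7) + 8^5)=28920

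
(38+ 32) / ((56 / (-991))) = -4955 / 4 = -1238.75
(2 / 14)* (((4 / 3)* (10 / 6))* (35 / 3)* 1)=100 / 27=3.70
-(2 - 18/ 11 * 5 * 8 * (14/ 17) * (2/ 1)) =19786/ 187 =105.81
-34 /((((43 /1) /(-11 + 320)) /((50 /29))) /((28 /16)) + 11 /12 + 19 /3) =-7354200 /1578151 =-4.66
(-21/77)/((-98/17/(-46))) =-1173/539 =-2.18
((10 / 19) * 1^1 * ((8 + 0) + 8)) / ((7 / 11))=1760 / 133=13.23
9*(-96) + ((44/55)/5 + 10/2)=-21471/25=-858.84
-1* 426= -426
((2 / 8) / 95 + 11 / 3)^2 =17497489 / 1299600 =13.46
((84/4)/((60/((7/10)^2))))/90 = 0.00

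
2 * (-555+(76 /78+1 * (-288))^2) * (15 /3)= 1244614810 /1521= 818287.19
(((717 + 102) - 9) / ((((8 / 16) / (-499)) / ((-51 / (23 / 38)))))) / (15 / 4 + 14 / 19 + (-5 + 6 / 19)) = -7937644896 / 23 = -345114995.48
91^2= 8281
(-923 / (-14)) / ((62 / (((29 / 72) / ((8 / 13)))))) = 347971 / 499968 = 0.70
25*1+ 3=28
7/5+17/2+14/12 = 166/15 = 11.07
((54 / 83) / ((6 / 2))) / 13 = 18 / 1079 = 0.02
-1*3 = -3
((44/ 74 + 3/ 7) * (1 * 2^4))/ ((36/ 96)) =33920/ 777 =43.66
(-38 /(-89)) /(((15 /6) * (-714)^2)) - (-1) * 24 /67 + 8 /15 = 677553125 /759978387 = 0.89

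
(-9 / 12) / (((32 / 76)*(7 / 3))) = -171 / 224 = -0.76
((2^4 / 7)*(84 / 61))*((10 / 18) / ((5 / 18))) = 384 / 61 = 6.30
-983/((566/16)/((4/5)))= -31456/1415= -22.23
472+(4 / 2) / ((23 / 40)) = 10936 / 23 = 475.48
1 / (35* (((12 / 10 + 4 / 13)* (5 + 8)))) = 1 / 686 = 0.00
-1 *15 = -15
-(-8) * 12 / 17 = 96 / 17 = 5.65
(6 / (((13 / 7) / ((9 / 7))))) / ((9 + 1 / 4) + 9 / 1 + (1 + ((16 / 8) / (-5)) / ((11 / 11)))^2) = 5400 / 24193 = 0.22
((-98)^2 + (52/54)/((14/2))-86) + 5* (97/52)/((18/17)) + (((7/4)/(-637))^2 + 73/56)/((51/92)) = 289765289045/30407832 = 9529.30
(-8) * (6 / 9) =-16 / 3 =-5.33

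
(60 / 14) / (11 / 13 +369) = 195 / 16828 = 0.01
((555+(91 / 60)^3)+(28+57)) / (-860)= -138993571 / 185760000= -0.75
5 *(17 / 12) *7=595 / 12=49.58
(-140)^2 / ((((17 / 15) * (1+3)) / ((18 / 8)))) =165375 / 17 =9727.94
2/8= 1/4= 0.25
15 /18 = 5 /6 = 0.83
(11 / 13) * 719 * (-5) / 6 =-39545 / 78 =-506.99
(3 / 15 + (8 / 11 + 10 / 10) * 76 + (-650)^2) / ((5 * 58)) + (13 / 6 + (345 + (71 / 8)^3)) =30667626883 / 12249600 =2503.56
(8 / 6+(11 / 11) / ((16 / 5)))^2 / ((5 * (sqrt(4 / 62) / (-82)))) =-255881 * sqrt(62) / 11520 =-174.90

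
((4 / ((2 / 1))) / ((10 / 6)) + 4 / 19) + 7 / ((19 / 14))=624 / 95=6.57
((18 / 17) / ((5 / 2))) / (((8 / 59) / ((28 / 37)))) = 7434 / 3145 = 2.36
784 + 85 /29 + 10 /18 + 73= 224587 /261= 860.49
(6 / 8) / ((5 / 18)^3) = 4374 / 125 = 34.99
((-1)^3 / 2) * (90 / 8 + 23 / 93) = -4277 / 744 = -5.75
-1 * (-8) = 8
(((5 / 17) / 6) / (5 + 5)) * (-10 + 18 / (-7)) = -22 / 357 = -0.06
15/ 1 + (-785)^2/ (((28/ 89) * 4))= 54845705/ 112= 489693.79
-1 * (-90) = 90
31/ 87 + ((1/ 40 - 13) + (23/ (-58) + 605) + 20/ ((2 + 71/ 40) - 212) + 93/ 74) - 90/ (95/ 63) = 10870019487169/ 20376398760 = 533.46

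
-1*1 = -1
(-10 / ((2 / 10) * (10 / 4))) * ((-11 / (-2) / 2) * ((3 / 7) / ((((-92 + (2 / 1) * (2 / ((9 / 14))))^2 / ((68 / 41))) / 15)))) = -3408075 / 42761852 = -0.08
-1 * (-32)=32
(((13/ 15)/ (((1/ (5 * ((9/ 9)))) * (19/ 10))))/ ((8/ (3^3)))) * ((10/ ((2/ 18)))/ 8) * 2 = 26325/ 152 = 173.19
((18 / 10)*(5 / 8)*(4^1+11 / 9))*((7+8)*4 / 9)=235 / 6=39.17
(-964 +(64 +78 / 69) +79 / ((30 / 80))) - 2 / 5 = -237568 / 345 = -688.60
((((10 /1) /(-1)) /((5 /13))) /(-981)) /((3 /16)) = 416 /2943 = 0.14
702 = 702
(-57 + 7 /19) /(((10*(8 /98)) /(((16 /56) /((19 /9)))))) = -16947 /1805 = -9.39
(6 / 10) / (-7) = -3 / 35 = -0.09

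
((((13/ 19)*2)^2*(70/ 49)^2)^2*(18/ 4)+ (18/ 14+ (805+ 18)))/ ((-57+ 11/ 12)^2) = 0.28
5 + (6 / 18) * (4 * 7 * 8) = 239 / 3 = 79.67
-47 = -47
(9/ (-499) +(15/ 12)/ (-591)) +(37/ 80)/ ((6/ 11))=0.83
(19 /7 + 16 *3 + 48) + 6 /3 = 705 /7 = 100.71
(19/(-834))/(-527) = 19/439518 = 0.00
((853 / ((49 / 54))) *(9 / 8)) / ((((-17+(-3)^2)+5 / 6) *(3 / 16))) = -1658232 / 2107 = -787.01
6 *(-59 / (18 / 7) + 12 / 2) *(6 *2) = -1220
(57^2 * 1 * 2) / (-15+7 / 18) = -444.73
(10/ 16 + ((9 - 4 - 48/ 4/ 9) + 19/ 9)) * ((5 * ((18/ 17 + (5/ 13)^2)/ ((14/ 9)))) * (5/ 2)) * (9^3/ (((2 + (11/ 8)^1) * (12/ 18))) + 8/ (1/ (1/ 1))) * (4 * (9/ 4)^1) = 29848009725/ 160888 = 185520.42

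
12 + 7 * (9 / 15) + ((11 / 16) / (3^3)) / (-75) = 524869 / 32400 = 16.20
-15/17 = -0.88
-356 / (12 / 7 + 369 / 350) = -124600 / 969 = -128.59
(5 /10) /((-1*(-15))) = 1 /30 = 0.03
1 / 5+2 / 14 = 12 / 35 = 0.34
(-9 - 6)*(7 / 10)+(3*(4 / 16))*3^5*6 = 1083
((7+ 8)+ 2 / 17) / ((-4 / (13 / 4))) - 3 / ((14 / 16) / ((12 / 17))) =-27995 / 1904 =-14.70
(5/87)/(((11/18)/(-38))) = -1140/319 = -3.57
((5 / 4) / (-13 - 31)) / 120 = -1 / 4224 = -0.00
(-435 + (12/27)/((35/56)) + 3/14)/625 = -273467/393750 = -0.69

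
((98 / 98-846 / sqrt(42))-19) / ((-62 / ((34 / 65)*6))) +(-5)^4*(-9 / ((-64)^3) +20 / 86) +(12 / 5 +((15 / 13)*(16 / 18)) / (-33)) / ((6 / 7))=14382*sqrt(42) / 14105 +1005443971914197 / 6745899663360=155.65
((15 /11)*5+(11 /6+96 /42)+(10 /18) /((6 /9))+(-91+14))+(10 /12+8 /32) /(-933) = -56234777 /862092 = -65.23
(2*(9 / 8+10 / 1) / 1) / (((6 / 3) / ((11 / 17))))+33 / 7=11341 / 952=11.91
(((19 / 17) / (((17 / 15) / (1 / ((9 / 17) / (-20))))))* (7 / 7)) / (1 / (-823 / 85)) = 312740 / 867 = 360.72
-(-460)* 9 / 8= 1035 / 2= 517.50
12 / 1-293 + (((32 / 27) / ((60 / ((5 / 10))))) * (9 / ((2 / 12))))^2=-63161 / 225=-280.72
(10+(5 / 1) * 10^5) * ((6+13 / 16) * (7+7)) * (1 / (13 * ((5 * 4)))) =38150763 / 208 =183417.13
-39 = -39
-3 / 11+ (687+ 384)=11778 / 11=1070.73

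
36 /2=18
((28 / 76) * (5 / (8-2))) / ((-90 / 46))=-161 / 1026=-0.16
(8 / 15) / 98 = 4 / 735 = 0.01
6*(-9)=-54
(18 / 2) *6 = 54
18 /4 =9 /2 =4.50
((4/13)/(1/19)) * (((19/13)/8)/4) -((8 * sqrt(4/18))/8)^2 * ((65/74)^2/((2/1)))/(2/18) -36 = -67565809/1850888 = -36.50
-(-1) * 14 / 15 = 14 / 15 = 0.93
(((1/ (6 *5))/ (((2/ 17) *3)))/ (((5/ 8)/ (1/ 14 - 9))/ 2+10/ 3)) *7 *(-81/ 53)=-32130/ 104887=-0.31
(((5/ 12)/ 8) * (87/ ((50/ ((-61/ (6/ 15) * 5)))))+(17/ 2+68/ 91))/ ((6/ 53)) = -36950699/ 69888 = -528.71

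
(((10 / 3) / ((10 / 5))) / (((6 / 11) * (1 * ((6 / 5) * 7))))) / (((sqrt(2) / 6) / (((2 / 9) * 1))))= 0.34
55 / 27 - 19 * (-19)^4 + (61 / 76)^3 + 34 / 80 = -2476096.02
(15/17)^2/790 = 0.00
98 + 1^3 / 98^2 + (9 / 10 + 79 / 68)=40842253 / 408170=100.06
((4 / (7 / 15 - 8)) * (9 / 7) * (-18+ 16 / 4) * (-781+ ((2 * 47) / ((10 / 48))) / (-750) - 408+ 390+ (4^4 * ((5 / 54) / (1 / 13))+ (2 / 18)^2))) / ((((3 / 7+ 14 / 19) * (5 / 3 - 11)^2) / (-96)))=68069507616 / 15325625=4441.55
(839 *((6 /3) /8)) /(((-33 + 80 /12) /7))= -17619 /316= -55.76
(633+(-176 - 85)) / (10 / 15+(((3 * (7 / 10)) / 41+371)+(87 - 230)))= 457560 / 281323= 1.63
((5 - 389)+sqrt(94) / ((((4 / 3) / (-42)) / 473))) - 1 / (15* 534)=-29799* sqrt(94) / 2 - 3075841 / 8010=-144840.01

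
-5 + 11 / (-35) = -186 / 35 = -5.31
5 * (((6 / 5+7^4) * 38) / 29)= 15738.55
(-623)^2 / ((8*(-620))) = -388129 / 4960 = -78.25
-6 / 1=-6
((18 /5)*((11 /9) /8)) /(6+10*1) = 0.03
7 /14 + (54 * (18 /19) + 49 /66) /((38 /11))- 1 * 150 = -582551 /4332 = -134.48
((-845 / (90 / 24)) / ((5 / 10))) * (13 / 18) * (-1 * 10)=87880 / 27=3254.81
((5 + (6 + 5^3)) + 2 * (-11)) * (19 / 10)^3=390963 / 500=781.93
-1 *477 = -477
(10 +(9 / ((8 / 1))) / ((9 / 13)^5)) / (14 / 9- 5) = -896173 / 180792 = -4.96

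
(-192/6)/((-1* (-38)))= -16/19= -0.84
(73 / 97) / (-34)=-73 / 3298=-0.02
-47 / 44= -1.07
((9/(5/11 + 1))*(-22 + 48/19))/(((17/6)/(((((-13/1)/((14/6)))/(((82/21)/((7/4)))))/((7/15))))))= 96428475/423776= 227.55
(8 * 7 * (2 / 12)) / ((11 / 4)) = 112 / 33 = 3.39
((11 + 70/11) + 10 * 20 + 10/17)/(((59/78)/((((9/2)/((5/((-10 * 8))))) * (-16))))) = 3662260992/11033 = 331937.01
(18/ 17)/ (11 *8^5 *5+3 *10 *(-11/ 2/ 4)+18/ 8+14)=18/ 30637655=0.00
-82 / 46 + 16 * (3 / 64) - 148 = -13711 / 92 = -149.03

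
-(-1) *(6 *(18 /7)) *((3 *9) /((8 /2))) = 104.14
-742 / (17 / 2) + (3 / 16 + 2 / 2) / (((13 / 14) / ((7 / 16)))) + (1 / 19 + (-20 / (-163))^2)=-1237611951567 / 14280093568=-86.67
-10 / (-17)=10 / 17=0.59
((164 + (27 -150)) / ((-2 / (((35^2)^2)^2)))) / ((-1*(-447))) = -92326891015625 / 894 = -103273927310.54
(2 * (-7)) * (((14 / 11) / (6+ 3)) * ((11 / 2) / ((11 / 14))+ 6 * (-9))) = 93.05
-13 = -13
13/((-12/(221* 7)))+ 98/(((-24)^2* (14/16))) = -30163/18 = -1675.72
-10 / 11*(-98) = 980 / 11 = 89.09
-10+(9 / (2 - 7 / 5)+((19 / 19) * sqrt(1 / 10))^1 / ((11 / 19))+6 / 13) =19 * sqrt(10) / 110+71 / 13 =6.01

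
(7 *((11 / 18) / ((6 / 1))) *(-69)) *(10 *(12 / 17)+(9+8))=-1183.56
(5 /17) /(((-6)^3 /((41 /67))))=-205 /246024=-0.00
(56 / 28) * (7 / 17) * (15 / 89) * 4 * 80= 67200 / 1513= 44.42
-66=-66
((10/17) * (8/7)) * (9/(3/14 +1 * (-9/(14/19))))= -60/119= -0.50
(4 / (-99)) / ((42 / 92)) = -184 / 2079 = -0.09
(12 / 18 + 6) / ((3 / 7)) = 140 / 9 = 15.56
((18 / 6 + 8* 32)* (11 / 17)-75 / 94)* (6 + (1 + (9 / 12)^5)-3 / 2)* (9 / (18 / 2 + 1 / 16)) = 59969475 / 63104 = 950.33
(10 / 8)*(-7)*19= -665 / 4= -166.25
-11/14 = -0.79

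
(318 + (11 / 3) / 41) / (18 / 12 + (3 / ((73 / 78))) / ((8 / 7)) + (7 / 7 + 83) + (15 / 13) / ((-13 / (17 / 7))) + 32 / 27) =121636651500 / 34138330897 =3.56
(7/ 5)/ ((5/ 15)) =21/ 5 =4.20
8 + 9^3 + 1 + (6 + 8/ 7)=5216/ 7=745.14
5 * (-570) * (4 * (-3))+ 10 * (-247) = 31730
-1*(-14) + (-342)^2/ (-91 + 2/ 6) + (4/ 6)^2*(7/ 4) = -780463/ 612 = -1275.27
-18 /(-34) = 9 /17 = 0.53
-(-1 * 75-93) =168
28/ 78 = 14/ 39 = 0.36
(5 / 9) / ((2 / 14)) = 35 / 9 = 3.89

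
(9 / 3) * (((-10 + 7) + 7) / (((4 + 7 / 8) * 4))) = 8 / 13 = 0.62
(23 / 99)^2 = 529 / 9801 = 0.05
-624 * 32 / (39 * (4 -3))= -512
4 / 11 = 0.36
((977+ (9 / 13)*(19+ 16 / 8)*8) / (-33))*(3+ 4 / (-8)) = -71065 / 858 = -82.83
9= 9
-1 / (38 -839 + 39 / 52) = 4 / 3201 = 0.00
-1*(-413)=413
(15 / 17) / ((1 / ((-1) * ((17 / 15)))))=-1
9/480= 3/160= 0.02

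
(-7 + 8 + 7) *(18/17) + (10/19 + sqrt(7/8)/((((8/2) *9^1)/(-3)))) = 2906/323 - sqrt(14)/48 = 8.92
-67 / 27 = -2.48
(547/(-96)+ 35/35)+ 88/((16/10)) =4829/96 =50.30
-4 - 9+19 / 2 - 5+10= 3 / 2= 1.50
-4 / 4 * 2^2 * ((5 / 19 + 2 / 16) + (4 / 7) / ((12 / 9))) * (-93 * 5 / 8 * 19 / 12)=134695 / 448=300.66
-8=-8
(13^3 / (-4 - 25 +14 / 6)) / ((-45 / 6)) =2197 / 200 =10.98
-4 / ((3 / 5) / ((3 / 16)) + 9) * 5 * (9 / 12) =-75 / 61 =-1.23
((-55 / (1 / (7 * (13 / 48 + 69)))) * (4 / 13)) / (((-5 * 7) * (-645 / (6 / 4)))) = -0.55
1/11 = 0.09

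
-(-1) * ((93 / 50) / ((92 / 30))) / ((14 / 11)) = 3069 / 6440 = 0.48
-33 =-33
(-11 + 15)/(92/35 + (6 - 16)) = -0.54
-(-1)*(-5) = -5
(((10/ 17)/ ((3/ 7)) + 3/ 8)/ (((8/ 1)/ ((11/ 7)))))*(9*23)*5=2705835/ 7616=355.28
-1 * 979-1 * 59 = -1038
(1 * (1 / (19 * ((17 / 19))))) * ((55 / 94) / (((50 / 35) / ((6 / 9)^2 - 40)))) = -6853 / 7191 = -0.95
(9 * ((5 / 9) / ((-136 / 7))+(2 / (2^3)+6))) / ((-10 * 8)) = -1523 / 2176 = -0.70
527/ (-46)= -527/ 46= -11.46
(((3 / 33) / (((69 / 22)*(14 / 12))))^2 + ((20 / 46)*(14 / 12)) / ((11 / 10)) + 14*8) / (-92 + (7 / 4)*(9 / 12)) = -1539183904 / 1241175243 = -1.24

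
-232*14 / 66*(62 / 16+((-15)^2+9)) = -35119 / 3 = -11706.33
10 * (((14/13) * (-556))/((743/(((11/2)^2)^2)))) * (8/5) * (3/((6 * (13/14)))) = -6353.25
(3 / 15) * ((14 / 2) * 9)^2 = 3969 / 5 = 793.80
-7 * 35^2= -8575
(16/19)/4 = 4/19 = 0.21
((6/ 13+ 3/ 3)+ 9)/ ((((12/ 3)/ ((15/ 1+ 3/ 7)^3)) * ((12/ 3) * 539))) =10707552/ 2403401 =4.46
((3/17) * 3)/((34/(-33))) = -297/578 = -0.51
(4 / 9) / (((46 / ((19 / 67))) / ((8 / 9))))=304 / 124821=0.00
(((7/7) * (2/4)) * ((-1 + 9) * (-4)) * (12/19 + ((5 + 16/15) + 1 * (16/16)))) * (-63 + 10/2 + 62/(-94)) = 32260576/4465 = 7225.21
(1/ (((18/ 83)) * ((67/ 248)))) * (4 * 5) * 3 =205840/ 201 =1024.08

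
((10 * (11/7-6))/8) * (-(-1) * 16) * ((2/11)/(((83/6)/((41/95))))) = -61008/121429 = -0.50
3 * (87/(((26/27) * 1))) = 7047/26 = 271.04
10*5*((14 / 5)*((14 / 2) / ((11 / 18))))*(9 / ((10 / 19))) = 301644 / 11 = 27422.18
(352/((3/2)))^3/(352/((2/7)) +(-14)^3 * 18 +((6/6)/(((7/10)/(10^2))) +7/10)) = -269.13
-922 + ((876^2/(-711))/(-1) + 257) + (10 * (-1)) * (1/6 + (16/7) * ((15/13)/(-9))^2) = 346747808/841113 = 412.25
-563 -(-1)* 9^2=-482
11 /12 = 0.92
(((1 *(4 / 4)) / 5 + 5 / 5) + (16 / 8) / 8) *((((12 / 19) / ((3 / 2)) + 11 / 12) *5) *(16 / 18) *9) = 8845 / 114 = 77.59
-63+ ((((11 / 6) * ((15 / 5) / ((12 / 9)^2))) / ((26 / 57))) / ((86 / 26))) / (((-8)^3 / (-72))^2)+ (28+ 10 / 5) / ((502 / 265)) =-133325481063 / 2829320192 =-47.12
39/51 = 13/17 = 0.76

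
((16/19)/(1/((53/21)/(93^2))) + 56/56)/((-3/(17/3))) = -58680583/31058559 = -1.89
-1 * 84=-84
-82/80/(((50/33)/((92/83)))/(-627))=19511613/41500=470.16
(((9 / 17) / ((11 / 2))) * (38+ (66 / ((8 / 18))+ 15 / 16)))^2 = 728514081 / 2238016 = 325.52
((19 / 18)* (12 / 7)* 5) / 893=10 / 987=0.01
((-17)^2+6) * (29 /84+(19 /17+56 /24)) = 533065 /476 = 1119.88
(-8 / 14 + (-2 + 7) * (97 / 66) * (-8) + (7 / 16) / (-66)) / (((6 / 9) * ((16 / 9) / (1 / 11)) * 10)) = -3949497 / 8673280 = -0.46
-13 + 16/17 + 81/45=-872/85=-10.26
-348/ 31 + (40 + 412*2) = 26436/ 31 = 852.77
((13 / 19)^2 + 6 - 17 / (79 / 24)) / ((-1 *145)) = -37177 / 4135255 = -0.01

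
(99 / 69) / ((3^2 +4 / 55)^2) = 99825 / 5727023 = 0.02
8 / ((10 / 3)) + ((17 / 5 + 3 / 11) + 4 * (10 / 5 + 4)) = 1654 / 55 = 30.07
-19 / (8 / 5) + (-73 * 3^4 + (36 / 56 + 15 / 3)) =-331477 / 56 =-5919.23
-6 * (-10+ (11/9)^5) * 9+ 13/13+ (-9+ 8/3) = 847214/2187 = 387.39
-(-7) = 7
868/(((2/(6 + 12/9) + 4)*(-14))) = -682/47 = -14.51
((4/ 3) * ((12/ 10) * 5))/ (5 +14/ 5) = 40/ 39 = 1.03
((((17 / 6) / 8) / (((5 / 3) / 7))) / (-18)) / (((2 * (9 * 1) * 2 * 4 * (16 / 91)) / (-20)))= 10829 / 165888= 0.07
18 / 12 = 3 / 2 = 1.50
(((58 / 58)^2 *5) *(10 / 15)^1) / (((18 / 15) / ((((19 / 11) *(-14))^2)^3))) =8855841366030400 / 15944049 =555432397.76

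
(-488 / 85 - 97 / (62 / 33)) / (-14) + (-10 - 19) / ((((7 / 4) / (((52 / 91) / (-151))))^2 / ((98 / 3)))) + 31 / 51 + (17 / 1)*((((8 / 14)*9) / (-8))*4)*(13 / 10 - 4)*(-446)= -1859495199296747 / 35327413380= -52636.04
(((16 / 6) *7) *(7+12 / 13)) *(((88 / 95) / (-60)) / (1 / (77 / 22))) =-444136 / 55575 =-7.99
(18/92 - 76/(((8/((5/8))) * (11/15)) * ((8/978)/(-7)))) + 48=112969209/16192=6976.85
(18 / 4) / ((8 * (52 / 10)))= 45 / 416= 0.11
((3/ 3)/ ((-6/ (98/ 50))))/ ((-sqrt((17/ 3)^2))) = 49/ 850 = 0.06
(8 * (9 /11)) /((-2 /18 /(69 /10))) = -22356 /55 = -406.47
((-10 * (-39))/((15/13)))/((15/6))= 135.20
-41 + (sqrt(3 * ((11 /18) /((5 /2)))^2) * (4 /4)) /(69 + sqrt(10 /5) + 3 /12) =-40.99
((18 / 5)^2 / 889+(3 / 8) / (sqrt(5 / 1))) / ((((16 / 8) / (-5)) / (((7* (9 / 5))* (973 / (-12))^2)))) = -19881309* sqrt(5) / 1280 - 76685049 / 25400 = -37750.31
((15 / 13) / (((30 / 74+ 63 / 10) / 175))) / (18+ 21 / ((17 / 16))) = 2751875 / 3451071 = 0.80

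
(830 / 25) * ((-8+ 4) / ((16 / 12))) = -498 / 5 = -99.60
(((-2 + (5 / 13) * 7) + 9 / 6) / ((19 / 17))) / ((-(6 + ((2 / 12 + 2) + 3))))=-153 / 871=-0.18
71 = 71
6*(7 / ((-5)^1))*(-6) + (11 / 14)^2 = 49997 / 980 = 51.02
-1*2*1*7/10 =-7/5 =-1.40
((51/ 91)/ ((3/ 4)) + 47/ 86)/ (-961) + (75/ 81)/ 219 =128150525/ 44470407618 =0.00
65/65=1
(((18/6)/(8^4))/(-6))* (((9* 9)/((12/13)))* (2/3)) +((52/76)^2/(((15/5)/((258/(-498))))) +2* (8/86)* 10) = 112247389817/63327879168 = 1.77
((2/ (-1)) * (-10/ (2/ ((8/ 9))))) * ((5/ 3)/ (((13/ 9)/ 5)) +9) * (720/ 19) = 1228800/ 247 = 4974.90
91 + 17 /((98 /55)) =9853 /98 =100.54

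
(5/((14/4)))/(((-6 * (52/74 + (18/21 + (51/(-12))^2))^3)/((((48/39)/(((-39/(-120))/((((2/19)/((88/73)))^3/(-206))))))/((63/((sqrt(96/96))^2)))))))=564978264911872/92278078391278541795711535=0.00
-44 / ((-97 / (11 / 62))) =242 / 3007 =0.08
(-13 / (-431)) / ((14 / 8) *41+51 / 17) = 4 / 9913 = 0.00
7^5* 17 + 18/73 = 20857505/73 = 285719.25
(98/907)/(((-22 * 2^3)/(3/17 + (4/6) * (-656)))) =1092455/4070616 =0.27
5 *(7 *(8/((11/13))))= 3640/11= 330.91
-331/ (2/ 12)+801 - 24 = -1209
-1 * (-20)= 20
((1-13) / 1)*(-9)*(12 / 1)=1296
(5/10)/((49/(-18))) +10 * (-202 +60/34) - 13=-1678942/833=-2015.54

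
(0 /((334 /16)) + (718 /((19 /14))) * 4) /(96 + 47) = 40208 /2717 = 14.80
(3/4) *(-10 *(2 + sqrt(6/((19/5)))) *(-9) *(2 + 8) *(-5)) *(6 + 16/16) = -76936.27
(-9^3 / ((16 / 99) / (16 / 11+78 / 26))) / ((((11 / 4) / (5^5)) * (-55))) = 200930625 / 484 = 415145.92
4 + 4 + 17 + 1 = 26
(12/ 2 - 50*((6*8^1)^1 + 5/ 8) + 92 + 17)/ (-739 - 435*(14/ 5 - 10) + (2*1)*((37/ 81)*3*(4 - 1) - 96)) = -83385/ 79532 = -1.05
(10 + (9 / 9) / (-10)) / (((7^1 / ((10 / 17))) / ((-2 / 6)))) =-33 / 119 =-0.28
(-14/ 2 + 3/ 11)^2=5476/ 121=45.26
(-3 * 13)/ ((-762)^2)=-13/ 193548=-0.00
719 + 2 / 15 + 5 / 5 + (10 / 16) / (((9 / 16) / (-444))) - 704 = -2386 / 5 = -477.20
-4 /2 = -2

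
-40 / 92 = -10 / 23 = -0.43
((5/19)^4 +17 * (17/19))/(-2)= -991438/130321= -7.61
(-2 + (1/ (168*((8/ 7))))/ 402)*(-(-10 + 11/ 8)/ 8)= -3550441/ 1646592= -2.16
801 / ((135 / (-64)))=-5696 / 15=-379.73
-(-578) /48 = 289 /24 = 12.04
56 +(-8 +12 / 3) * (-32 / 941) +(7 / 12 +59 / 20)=842233 / 14115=59.67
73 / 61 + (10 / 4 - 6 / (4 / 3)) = -49 / 61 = -0.80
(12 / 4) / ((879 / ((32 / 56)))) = 4 / 2051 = 0.00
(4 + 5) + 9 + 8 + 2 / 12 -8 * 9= -275 / 6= -45.83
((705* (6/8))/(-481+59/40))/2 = -10575/19181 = -0.55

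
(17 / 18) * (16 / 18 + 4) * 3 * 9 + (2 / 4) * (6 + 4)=129.67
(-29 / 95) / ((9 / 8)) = -232 / 855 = -0.27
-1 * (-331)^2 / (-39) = 109561 / 39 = 2809.26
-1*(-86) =86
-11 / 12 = -0.92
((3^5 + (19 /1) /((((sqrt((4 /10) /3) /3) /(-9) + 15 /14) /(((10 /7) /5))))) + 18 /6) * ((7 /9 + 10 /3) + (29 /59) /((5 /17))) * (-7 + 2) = -3160576204912 /435416991 - 49003584 * sqrt(30) /145138997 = -7260.58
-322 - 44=-366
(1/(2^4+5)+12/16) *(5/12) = 335/1008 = 0.33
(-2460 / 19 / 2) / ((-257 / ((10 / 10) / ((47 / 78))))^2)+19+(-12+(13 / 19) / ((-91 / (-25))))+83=1750044997555 / 19404998053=90.19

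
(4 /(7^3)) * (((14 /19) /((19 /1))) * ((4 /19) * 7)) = 32 /48013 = 0.00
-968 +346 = -622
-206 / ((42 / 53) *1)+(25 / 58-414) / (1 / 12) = -3180673 / 609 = -5222.78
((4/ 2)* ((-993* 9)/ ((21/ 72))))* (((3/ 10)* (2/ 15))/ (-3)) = 142992/ 175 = 817.10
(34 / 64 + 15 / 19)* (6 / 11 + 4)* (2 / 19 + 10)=21900 / 361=60.66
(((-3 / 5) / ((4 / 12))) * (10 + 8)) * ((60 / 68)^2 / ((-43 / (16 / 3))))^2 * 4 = -186624000 / 154430329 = -1.21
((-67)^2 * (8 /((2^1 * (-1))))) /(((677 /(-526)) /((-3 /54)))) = -4722428 /6093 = -775.06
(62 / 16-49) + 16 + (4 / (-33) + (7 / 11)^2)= -83755 / 2904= -28.84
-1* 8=-8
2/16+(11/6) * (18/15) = 93/40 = 2.32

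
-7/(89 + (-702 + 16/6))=21/1831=0.01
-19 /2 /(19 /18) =-9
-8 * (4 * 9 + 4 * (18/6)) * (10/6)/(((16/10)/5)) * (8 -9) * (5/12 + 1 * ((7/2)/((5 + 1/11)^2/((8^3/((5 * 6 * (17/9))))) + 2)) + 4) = 217820500/21207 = 10271.16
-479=-479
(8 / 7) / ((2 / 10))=40 / 7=5.71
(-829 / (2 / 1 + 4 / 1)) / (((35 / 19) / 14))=-15751 / 15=-1050.07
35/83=0.42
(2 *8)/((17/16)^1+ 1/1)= 256/33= 7.76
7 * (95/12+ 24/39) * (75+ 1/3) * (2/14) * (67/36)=10077001/8424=1196.23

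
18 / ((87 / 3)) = 18 / 29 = 0.62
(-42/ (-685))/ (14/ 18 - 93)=-189/ 284275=-0.00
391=391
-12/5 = -2.40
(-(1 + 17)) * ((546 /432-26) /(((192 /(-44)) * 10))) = -19591 /1920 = -10.20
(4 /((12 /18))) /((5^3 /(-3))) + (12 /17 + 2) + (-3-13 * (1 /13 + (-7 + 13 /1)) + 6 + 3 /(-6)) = -314237 /4250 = -73.94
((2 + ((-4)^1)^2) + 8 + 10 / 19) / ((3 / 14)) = 2352 / 19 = 123.79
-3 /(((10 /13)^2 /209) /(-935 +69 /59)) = 1459534362 /1475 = 989514.82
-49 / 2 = -24.50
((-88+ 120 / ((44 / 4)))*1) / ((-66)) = 424 / 363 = 1.17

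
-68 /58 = -34 /29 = -1.17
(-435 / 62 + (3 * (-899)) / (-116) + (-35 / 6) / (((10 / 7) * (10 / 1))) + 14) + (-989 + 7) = -3542089 / 3720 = -952.17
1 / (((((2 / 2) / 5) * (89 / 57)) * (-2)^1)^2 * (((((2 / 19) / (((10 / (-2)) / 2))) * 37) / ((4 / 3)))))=-2.19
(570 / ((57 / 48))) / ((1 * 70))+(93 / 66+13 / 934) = 297746 / 35959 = 8.28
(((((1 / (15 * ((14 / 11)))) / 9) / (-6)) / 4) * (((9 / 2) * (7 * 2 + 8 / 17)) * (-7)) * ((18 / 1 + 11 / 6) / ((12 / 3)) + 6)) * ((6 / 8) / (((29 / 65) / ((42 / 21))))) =1541969 / 378624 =4.07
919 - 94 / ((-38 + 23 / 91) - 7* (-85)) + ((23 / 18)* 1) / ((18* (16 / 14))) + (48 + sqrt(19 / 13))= sqrt(247) / 13 + 63544390891 / 65720160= 968.10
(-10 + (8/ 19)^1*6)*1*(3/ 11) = -426/ 209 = -2.04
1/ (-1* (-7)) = 1/ 7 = 0.14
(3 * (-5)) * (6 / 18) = -5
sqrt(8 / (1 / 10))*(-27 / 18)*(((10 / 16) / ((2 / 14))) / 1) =-105*sqrt(5) / 4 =-58.70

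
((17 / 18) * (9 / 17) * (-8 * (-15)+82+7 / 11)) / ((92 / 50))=55725 / 1012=55.06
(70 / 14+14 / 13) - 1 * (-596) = 7827 / 13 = 602.08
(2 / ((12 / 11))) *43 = 473 / 6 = 78.83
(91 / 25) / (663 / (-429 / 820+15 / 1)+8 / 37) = 13323219 / 168419900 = 0.08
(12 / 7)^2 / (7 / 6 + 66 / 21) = 864 / 1267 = 0.68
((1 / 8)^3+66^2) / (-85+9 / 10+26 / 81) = -903260565 / 17372416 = -51.99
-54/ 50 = -27/ 25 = -1.08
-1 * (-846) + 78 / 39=848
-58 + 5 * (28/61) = -3398/61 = -55.70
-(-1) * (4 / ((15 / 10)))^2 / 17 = 0.42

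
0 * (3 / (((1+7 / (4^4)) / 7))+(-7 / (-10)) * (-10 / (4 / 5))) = 0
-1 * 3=-3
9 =9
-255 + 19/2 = -491/2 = -245.50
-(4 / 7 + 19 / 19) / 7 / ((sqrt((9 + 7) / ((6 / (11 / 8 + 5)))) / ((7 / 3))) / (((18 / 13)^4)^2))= -40406522112* sqrt(17) / 97071955799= -1.72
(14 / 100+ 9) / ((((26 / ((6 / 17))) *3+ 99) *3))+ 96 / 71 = 4640447 / 3408000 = 1.36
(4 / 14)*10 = 20 / 7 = 2.86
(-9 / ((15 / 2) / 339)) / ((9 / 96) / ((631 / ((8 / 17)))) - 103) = 87274872 / 22097605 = 3.95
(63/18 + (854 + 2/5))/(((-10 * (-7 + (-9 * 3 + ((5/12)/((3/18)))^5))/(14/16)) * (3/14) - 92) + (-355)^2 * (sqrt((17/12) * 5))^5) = 12965014161792/17265299843238416343065 + 11023507277622000 * sqrt(255)/3453059968647683268613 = 0.00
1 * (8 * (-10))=-80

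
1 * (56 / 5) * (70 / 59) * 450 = 352800 / 59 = 5979.66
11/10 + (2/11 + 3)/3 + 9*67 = 199703/330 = 605.16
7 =7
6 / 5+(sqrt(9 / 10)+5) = 3 * sqrt(10) / 10+31 / 5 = 7.15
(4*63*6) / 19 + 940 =19372 / 19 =1019.58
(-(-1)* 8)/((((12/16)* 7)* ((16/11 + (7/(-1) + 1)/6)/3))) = 352/35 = 10.06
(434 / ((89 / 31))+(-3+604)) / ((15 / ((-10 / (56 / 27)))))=-241.77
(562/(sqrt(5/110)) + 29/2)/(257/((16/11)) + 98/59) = 13688/168361 + 530528* sqrt(22)/168361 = 14.86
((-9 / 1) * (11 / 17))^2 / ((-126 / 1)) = -1089 / 4046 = -0.27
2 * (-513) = -1026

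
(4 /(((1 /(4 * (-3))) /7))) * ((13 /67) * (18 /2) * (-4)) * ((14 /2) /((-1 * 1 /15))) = -246433.43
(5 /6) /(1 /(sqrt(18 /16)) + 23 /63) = -2415 /5998 + 2205 * sqrt(2) /2999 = 0.64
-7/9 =-0.78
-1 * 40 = -40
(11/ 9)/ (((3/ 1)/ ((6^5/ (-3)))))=-1056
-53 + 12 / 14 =-365 / 7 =-52.14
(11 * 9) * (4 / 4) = 99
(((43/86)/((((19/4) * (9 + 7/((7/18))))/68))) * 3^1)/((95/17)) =2312/16245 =0.14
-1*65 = -65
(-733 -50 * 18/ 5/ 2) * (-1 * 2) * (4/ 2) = 3292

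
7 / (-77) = -0.09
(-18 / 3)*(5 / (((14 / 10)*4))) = -75 / 14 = -5.36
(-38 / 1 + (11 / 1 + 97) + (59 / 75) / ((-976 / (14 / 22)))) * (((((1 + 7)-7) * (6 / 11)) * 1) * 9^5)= 3328213448763 / 1476200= 2254581.66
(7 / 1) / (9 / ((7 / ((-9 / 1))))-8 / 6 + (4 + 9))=147 / 2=73.50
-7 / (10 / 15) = -21 / 2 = -10.50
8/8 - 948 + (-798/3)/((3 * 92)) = -130819/138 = -947.96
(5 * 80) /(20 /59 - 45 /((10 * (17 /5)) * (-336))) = 17973760 /15409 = 1166.45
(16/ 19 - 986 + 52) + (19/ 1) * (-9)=-20979/ 19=-1104.16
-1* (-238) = 238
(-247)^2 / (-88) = -61009 / 88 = -693.28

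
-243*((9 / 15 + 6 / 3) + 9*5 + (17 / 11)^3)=-82946349 / 6655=-12463.76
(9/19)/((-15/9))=-27/95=-0.28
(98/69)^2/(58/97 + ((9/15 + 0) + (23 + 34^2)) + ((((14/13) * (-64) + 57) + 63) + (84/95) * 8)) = 287627795/176571164151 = 0.00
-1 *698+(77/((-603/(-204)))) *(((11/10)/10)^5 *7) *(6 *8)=-7305711789687/10468750000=-697.86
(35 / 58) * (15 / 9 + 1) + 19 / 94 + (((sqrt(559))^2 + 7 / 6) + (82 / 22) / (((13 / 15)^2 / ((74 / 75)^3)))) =2692550227792 / 4750906875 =566.74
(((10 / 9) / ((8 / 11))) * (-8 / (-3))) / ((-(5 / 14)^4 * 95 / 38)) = -100.17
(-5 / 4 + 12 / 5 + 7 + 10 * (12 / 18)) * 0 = 0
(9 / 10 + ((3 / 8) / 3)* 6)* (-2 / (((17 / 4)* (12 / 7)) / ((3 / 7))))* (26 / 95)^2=-0.01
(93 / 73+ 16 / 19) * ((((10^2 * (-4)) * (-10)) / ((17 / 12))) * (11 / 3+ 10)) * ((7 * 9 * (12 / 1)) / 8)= 181946520000 / 23579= 7716464.65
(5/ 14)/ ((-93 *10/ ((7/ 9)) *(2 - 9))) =1/ 23436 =0.00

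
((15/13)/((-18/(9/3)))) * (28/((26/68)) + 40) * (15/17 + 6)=-33120/221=-149.86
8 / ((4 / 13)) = 26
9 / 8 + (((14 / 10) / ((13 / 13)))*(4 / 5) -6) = -751 / 200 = -3.76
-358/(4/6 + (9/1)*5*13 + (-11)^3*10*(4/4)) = 0.03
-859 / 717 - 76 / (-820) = -162472 / 146985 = -1.11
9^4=6561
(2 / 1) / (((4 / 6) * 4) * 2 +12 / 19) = 57 / 170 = 0.34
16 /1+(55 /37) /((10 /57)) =1811 /74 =24.47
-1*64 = -64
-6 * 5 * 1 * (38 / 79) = -1140 / 79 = -14.43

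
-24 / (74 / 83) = -996 / 37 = -26.92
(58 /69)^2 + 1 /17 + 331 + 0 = 26852096 /80937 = 331.77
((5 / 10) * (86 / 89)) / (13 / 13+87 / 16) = 688 / 9167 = 0.08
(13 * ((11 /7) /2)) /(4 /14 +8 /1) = 143 /116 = 1.23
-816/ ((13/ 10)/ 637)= -399840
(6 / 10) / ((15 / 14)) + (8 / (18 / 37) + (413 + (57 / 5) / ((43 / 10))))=4185943 / 9675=432.66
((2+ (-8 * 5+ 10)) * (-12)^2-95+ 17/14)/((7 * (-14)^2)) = -57761/19208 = -3.01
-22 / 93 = -0.24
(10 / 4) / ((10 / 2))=1 / 2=0.50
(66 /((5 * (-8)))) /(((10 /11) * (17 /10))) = -363 /340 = -1.07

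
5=5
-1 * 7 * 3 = -21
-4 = -4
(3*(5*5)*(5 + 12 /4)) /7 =85.71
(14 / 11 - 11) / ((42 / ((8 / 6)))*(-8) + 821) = -107 / 6259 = -0.02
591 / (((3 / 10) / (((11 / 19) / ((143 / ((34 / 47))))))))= 66980 / 11609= 5.77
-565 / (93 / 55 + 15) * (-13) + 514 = 875827 / 918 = 954.06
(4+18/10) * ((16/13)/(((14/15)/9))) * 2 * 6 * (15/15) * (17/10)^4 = 392381658/56875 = 6899.02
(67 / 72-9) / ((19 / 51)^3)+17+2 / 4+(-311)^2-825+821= 5299452125 / 54872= 96578.44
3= 3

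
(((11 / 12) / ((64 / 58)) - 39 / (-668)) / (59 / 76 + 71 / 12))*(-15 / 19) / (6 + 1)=-0.01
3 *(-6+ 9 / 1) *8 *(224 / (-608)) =-504 / 19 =-26.53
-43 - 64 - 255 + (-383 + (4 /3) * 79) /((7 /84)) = -3694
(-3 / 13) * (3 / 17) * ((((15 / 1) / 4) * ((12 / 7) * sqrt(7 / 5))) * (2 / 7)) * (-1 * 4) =648 * sqrt(35) / 10829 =0.35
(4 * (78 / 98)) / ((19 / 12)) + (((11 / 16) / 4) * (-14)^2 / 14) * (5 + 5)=26.07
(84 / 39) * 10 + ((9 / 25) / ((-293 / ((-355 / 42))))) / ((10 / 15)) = 11493907 / 533260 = 21.55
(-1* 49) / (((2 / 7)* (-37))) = 343 / 74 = 4.64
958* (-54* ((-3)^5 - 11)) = 13139928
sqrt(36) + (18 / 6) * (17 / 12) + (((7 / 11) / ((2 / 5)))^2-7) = 1399 / 242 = 5.78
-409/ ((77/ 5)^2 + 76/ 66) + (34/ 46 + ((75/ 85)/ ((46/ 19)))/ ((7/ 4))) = -413730274/ 538113359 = -0.77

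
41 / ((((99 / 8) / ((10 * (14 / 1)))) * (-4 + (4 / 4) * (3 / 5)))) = -229600 / 1683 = -136.42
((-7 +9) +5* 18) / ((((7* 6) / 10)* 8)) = 115 / 42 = 2.74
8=8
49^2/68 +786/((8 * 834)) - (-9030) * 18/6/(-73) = -463220895/1379992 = -335.67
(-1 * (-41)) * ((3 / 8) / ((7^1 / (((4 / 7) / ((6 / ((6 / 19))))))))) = 123 / 1862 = 0.07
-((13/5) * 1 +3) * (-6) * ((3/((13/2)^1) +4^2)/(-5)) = -35952/325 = -110.62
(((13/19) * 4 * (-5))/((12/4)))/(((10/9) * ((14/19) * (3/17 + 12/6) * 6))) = -221/518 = -0.43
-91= -91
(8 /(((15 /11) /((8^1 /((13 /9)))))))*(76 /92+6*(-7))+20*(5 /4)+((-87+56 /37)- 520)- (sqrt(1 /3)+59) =-109375563 /55315- sqrt(3) /3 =-1977.90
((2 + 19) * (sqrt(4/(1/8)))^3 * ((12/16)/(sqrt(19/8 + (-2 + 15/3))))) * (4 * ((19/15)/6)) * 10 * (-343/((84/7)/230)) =-1343023360 * sqrt(43)/129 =-68269714.11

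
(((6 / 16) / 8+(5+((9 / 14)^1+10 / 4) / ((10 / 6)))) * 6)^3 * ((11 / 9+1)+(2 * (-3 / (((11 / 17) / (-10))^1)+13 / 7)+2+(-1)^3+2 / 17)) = 528254962605845007 / 73562030080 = 7181081.90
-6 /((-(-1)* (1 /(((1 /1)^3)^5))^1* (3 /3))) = -6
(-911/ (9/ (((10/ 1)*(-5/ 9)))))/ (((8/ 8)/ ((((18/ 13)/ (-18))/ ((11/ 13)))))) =-45550/ 891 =-51.12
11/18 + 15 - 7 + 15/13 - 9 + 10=2519/234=10.76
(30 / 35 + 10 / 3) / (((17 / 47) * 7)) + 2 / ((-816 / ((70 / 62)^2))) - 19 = -111098795 / 6404104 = -17.35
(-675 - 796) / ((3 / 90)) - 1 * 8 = -44138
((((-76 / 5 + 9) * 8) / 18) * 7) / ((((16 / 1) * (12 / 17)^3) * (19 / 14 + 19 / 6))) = -0.76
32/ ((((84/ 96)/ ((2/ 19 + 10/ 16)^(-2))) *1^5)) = 5914624/ 86247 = 68.58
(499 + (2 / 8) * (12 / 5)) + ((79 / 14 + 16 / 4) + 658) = 81707 / 70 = 1167.24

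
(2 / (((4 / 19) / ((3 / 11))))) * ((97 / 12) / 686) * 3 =5529 / 60368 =0.09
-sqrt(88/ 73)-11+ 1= -10-2*sqrt(1606)/ 73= -11.10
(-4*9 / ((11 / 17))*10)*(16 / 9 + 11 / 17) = -14840 / 11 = -1349.09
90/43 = 2.09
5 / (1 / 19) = 95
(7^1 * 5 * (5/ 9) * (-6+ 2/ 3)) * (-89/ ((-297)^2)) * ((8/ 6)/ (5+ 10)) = 199360/ 21434787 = 0.01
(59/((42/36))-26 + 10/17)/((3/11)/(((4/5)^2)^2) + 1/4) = 8431104/306901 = 27.47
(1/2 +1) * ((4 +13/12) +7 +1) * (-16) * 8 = -2512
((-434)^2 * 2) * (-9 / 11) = -3390408 / 11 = -308218.91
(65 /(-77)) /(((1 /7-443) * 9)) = 13 /61380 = 0.00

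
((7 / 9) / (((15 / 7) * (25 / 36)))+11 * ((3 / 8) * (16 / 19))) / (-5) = -28474 / 35625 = -0.80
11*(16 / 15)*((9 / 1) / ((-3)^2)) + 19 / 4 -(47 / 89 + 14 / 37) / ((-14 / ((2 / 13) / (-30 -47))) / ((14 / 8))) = 1629994501 / 98888790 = 16.48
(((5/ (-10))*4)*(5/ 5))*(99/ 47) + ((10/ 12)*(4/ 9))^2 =-139642/ 34263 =-4.08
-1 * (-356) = 356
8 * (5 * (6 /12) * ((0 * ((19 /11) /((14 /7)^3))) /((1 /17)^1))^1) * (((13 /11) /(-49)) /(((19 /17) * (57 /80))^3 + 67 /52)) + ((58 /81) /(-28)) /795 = -29 /901530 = -0.00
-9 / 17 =-0.53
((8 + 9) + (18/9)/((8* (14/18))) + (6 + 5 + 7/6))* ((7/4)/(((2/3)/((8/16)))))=2477/64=38.70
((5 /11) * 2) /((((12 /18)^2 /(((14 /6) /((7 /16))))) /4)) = 480 /11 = 43.64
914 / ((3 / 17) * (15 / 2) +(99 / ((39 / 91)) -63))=31076 / 5757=5.40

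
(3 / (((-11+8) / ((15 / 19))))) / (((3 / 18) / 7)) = -630 / 19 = -33.16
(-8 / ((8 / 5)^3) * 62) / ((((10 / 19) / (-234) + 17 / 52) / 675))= -5814534375 / 23096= -251755.04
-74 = -74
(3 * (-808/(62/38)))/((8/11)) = -63327/31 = -2042.81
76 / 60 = 19 / 15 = 1.27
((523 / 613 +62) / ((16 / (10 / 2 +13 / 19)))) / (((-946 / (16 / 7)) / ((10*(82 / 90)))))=-18956268 / 38563217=-0.49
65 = 65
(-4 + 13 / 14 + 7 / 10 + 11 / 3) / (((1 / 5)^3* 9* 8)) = 2.25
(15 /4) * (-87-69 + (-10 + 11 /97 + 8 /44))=-2652105 /4268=-621.39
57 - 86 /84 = 2351 /42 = 55.98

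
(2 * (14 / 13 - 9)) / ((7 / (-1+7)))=-1236 / 91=-13.58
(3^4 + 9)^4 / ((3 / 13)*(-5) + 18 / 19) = -5401890000 / 17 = -317758235.29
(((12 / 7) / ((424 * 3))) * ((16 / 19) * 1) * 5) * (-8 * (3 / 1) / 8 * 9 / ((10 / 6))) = -648 / 7049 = -0.09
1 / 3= 0.33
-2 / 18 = -1 / 9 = -0.11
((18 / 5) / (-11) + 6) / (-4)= -78 / 55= -1.42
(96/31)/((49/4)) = 384/1519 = 0.25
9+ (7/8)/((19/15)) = 1473/152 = 9.69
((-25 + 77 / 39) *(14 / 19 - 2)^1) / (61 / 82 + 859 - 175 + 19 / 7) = 4123616 / 97466447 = 0.04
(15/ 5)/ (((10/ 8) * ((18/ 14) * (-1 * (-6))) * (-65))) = -14/ 2925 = -0.00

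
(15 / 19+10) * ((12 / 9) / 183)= 820 / 10431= 0.08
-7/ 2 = -3.50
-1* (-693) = 693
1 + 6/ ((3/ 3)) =7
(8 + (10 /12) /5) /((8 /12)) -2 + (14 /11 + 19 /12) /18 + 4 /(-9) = 23675 /2376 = 9.96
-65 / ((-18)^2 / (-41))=8.23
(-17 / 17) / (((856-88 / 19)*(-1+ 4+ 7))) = -19 / 161760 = -0.00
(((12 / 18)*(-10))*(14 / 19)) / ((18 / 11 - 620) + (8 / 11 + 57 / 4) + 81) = 2464 / 262029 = 0.01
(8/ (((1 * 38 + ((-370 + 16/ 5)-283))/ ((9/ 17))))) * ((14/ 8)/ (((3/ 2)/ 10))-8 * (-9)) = -30120/ 52003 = -0.58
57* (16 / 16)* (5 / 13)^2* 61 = 86925 / 169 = 514.35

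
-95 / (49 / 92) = -8740 / 49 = -178.37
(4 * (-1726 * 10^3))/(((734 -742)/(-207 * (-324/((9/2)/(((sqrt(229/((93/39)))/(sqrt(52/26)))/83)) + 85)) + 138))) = 32355352045434000/25719371 -43236123948000 * sqrt(184574)/25719371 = 535791310.21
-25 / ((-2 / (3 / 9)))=25 / 6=4.17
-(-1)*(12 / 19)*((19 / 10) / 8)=3 / 20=0.15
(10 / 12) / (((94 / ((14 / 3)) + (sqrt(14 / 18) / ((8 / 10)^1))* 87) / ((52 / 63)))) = -97760 / 62041311 + 527800* sqrt(7) / 186123933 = 0.01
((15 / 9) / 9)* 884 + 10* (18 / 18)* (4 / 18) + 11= 4777 / 27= 176.93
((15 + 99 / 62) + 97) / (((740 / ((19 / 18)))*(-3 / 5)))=-133817 / 495504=-0.27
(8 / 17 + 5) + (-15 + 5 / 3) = -401 / 51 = -7.86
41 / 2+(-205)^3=-8615104.50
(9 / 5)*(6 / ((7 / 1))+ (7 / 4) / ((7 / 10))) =423 / 70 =6.04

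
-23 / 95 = -0.24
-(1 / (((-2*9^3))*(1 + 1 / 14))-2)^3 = 10470400653133 / 1307544150375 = 8.01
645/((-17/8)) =-5160/17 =-303.53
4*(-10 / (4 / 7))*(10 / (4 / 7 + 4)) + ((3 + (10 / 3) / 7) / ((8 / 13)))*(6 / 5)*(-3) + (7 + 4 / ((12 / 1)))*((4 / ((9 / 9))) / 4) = -139547 / 840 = -166.13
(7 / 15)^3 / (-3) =-343 / 10125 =-0.03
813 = 813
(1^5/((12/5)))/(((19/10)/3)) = 25/38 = 0.66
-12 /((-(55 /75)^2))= 2700 /121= 22.31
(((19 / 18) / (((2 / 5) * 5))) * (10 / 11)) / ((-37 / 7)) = -665 / 7326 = -0.09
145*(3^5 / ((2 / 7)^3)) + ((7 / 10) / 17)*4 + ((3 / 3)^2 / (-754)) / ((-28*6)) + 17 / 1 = 16266079727983 / 10767120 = 1510717.79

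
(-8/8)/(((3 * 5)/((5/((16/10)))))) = -5/24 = -0.21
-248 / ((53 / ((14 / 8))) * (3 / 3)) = -8.19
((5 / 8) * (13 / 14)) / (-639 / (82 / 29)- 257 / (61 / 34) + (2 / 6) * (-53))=-487695 / 325126312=-0.00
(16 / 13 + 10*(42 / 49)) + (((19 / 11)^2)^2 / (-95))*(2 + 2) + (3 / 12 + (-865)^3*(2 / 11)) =-3135651045914609 / 26646620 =-117675376.69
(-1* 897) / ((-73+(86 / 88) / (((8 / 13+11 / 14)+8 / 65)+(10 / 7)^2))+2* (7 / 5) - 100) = 746899010 / 141491041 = 5.28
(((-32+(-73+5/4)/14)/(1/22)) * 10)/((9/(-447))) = 811305/2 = 405652.50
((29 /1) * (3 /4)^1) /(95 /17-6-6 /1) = -3.39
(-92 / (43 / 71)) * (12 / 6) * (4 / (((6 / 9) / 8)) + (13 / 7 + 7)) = -5199472 / 301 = -17273.99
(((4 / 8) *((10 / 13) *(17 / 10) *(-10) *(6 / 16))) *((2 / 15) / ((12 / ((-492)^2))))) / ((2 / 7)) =-600117 / 26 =-23081.42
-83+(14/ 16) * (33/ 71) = -46913/ 568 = -82.59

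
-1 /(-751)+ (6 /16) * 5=11273 /6008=1.88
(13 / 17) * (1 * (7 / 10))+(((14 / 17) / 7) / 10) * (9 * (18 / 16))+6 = 905 / 136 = 6.65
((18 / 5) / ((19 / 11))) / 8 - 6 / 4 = -471 / 380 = -1.24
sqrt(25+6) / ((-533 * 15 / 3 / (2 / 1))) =-2 * sqrt(31) / 2665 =-0.00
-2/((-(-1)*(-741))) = 2/741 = 0.00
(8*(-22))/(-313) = 176/313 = 0.56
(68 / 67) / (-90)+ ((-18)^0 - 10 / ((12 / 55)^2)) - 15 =-1801609 / 8040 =-224.08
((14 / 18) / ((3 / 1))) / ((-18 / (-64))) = 224 / 243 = 0.92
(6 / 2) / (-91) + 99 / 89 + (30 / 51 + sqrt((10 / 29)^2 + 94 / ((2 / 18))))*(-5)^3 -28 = -125*sqrt(711586) / 29 -13830260 / 137683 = -3736.47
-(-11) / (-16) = -11 / 16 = -0.69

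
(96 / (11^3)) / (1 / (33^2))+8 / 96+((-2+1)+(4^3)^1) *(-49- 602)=-5403337 / 132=-40934.37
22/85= 0.26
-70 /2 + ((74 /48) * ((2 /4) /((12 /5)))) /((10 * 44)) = -1774043 /50688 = -35.00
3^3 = 27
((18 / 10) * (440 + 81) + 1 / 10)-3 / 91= 853459 / 910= 937.87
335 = 335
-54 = -54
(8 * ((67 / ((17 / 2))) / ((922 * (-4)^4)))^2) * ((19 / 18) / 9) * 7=597037 / 81508828594176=0.00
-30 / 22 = -15 / 11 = -1.36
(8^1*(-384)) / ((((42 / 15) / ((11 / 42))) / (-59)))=830720 / 49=16953.47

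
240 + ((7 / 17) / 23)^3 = 14346353383 / 59776471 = 240.00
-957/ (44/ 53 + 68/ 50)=-1268025/ 2902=-436.95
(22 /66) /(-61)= -1 /183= -0.01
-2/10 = -1/5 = -0.20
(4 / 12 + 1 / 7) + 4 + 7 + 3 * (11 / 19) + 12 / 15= 27956 / 1995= 14.01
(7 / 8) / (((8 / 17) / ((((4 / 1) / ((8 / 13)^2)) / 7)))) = 2873 / 1024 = 2.81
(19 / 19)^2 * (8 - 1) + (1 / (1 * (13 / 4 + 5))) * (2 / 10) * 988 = 5107 / 165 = 30.95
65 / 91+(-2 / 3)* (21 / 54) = 86 / 189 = 0.46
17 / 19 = 0.89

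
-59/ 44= -1.34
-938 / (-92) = 469 / 46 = 10.20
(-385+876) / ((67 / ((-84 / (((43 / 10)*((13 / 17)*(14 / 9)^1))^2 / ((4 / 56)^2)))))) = -862036425 / 7181125861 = -0.12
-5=-5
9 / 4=2.25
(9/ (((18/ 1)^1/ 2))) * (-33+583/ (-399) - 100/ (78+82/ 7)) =-2228575/ 62643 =-35.58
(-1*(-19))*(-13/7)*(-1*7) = 247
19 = 19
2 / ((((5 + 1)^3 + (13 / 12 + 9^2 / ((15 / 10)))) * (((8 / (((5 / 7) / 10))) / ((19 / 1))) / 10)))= 285 / 22771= 0.01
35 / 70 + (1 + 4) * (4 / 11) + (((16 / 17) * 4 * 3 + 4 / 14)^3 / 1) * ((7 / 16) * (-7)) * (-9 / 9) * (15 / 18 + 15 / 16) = 17994504599 / 2136288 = 8423.26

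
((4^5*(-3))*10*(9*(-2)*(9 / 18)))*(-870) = -240537600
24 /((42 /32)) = 128 /7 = 18.29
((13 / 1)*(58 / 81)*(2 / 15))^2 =2274064 / 1476225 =1.54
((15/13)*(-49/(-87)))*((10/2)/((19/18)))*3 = 66150/7163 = 9.23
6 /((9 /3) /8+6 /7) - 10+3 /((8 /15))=91 /184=0.49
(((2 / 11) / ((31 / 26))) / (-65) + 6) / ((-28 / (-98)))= 35791 / 1705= 20.99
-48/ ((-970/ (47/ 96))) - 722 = -1400633/ 1940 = -721.98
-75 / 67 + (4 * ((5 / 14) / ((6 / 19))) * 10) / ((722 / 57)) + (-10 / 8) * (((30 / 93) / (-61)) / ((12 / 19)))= 52414375 / 21285096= 2.46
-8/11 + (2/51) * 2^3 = -232/561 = -0.41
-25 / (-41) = 25 / 41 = 0.61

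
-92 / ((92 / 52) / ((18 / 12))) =-78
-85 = -85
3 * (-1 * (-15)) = 45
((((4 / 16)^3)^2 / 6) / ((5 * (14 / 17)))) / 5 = 17 / 8601600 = 0.00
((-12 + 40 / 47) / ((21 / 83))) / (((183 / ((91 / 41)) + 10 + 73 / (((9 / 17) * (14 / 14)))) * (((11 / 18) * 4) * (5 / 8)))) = -7632846 / 60956885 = -0.13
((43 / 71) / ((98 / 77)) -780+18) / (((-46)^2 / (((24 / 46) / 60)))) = -151391 / 48375992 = -0.00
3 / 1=3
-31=-31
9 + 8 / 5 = 53 / 5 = 10.60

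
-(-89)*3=267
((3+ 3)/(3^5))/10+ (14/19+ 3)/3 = 9604/7695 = 1.25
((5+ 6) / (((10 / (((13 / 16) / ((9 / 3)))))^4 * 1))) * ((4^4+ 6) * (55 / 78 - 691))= -170460315311 / 159252480000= -1.07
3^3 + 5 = 32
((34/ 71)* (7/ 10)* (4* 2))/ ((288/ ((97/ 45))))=11543/ 575100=0.02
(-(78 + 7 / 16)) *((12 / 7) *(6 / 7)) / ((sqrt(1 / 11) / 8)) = -45180 *sqrt(11) / 49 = -3058.06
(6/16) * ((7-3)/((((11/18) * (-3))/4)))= -36/11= -3.27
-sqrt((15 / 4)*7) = -5.12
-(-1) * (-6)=-6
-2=-2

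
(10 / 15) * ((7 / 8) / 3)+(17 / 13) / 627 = 19223 / 97812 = 0.20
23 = 23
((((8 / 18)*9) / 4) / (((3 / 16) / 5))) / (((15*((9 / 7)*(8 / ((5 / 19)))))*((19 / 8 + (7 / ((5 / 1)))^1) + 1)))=2800 / 293949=0.01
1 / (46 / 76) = 38 / 23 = 1.65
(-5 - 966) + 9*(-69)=-1592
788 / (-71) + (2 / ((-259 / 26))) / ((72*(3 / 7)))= -1575347 / 141858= -11.11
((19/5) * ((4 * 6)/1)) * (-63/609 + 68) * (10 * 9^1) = 16161552/29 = 557294.90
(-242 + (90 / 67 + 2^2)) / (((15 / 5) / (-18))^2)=-570816 / 67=-8519.64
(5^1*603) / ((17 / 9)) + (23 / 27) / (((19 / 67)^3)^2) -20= 69405275725744 / 21594059379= 3214.09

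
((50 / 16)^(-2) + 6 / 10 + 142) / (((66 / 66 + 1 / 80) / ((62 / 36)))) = 22118872 / 91125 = 242.73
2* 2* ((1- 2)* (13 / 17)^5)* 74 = -109902728 / 1419857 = -77.40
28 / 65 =0.43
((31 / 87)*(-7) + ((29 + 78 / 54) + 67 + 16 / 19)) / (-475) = -475034 / 2355525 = -0.20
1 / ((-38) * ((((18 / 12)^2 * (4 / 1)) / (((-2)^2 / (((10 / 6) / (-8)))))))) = 16 / 285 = 0.06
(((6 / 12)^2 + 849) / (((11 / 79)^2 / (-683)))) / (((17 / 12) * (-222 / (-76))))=-550242370858 / 76109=-7229662.34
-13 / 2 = -6.50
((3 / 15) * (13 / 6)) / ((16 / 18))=39 / 80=0.49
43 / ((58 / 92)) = 1978 / 29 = 68.21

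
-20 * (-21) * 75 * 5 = 157500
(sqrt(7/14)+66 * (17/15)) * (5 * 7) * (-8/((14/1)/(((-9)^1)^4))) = -9815256 - 65610 * sqrt(2) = -9908042.55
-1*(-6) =6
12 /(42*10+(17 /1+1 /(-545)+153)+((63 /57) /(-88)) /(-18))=65609280 /3225783383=0.02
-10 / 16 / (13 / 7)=-0.34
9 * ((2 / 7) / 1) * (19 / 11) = 342 / 77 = 4.44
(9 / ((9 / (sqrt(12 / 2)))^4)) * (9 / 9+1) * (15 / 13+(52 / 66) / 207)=822424 / 7193043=0.11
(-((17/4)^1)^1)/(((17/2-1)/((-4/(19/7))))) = 238/285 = 0.84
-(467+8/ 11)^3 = -136193423625/ 1331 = -102324134.95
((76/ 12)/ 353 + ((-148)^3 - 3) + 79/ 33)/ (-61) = 37763641859/ 710589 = 53144.14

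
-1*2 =-2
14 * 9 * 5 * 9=5670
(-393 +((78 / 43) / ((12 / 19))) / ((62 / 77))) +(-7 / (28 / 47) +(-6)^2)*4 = -1559253 / 5332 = -292.43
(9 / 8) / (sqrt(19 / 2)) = 0.36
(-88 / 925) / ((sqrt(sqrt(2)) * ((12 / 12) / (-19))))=1.52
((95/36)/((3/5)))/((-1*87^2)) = -475/817452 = -0.00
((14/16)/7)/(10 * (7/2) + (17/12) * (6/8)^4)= 128/36299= 0.00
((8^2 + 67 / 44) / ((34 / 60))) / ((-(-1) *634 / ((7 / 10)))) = 60543 / 474232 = 0.13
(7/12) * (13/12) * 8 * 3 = 91/6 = 15.17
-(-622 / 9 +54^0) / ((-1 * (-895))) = 613 / 8055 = 0.08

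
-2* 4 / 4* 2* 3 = -12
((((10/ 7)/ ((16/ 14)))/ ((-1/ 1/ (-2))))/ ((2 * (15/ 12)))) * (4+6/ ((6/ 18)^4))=490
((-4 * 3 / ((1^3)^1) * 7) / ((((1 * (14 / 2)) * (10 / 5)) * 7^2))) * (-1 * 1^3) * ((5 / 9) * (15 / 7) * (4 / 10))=20 / 343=0.06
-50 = -50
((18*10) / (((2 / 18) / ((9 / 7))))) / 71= 14580 / 497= 29.34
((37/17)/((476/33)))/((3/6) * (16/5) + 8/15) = 18315/258944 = 0.07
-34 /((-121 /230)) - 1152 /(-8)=25244 /121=208.63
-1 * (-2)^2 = -4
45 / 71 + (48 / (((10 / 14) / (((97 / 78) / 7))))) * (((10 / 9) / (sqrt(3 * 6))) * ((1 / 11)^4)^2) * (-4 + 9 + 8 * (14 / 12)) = 0.63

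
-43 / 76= -0.57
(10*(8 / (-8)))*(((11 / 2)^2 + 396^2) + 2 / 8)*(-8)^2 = -100381760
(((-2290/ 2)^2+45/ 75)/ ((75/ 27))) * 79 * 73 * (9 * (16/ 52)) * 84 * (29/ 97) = 29836880989582464/ 157625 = 189290283835.57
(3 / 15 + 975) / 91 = 4876 / 455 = 10.72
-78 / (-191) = 78 / 191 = 0.41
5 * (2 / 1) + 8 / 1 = 18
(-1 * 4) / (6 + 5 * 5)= -4 / 31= -0.13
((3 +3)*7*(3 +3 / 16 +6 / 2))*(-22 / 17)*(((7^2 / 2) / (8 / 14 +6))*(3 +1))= -7844067 / 1564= -5015.39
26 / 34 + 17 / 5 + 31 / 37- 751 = -2346162 / 3145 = -746.00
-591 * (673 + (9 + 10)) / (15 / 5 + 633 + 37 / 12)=-639.94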